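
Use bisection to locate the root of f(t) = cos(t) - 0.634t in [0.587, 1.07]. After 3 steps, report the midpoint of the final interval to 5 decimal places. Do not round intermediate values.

0.91906

f(0.587000) = 0.460448, f(1.070000) = -0.198256 (opposite signs)
step 1: m = 0.828500, f(m) = 0.150713 > 0 → root in [0.828500, 1.070000]
step 2: m = 0.949250, f(m) = -0.019532 < 0 → root in [0.828500, 0.949250]
step 3: m = 0.888875, f(m) = 0.066739 > 0 → root in [0.888875, 0.949250]
Midpoint of [0.888875, 0.949250] = 0.919063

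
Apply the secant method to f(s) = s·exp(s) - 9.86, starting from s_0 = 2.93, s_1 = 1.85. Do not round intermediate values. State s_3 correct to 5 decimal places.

f(s_0) = 45.011957, f(s_1) = 1.905666
s_2 = 1.850000 - (1.905666)·(1.850000 - 2.930000)/(1.905666 - (45.011957)) = 1.802255; f(s_2) = 1.067618
s_3 = 1.802255 - (1.067618)·(1.802255 - 1.850000)/(1.067618 - (1.905666)) = 1.741431; f(s_3) = 0.075731

1.74143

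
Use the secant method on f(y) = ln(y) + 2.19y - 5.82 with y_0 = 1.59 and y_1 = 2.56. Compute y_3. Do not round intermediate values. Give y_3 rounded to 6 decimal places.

2.280922

f(y_0) = -1.874166, f(y_1) = 0.726407
y_2 = 2.560000 - (0.726407)·(2.560000 - 1.590000)/(0.726407 - (-1.874166)) = 2.289054; f(y_2) = 0.021167
y_3 = 2.289054 - (0.021167)·(2.289054 - 2.560000)/(0.021167 - (0.726407)) = 2.280922; f(y_3) = -0.000201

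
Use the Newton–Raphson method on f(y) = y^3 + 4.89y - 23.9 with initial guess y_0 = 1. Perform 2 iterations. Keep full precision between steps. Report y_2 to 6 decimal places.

f'(y) = 3y^2 + 4.89
y_0 = 1.000000: f = -18.010000, f' = 7.890000 → y_1 = 1.000000 - (-18.010000)/(7.890000) = 3.282636
y_1 = 3.282636: f = 27.524797, f' = 37.217102 → y_2 = 3.282636 - (27.524797)/(37.217102) = 2.543062

2.543062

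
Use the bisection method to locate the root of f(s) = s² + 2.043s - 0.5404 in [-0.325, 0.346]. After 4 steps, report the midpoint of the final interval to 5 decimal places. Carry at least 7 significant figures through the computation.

f(-0.325000) = -1.098750, f(0.346000) = 0.286194 (opposite signs)
step 1: m = 0.010500, f(m) = -0.518838 < 0 → root in [0.010500, 0.346000]
step 2: m = 0.178250, f(m) = -0.144462 < 0 → root in [0.178250, 0.346000]
step 3: m = 0.262125, f(m) = 0.063831 > 0 → root in [0.178250, 0.262125]
step 4: m = 0.220187, f(m) = -0.042074 < 0 → root in [0.220187, 0.262125]
Midpoint of [0.220187, 0.262125] = 0.241156

0.24116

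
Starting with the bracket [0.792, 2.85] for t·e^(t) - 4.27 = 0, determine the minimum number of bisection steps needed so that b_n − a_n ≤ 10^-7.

Initial width b − a = 2.85 − 0.792 = 2.058000.
After n steps the width is (b−a)/2^n; need (b−a)/2^n ≤ 10^-7.
So n ≥ log₂(2.058000/10^-7) = log₂(20580000.0000) ≈ 24.2947.
Hence n = 25.

25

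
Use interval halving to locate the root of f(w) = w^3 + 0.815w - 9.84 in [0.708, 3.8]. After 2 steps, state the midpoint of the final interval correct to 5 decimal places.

f(0.708000) = -8.908085, f(3.800000) = 48.129000 (opposite signs)
step 1: m = 2.254000, f(m) = 3.448493 > 0 → root in [0.708000, 2.254000]
step 2: m = 1.481000, f(m) = -5.384617 < 0 → root in [1.481000, 2.254000]
Midpoint of [1.481000, 2.254000] = 1.867500

1.86750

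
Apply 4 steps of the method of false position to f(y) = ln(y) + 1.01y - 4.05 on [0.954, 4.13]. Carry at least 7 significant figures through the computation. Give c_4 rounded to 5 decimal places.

2.94203

False-position update: c = (a·f(b) − b·f(a))/(f(b) − f(a)); replace the endpoint whose sign matches f(c).
f(0.954000) = -3.133552, f(4.130000) = 1.539577
step 1: c = 3.083657, f(c) = 0.190609 > 0 → new bracket [0.954000, 3.083657]
step 2: c = 2.961541, f(c) = 0.026866 > 0 → new bracket [0.954000, 2.961541]
step 3: c = 2.944475, f(c) = 0.003851 > 0 → new bracket [0.954000, 2.944475]
step 4: c = 2.942032, f(c) = 0.000553 > 0 → new bracket [0.954000, 2.942032]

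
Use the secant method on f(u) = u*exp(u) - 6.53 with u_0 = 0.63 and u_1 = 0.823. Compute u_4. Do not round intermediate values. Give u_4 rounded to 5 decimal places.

1.37275

f(u_0) = -5.347105, f(u_1) = -4.655764
u_2 = 0.823000 - (-4.655764)·(0.823000 - 0.630000)/(-4.655764 - (-5.347105)) = 2.122739; f(u_2) = 11.203324
u_3 = 2.122739 - (11.203324)·(2.122739 - 0.823000)/(11.203324 - (-4.655764)) = 1.204565; f(u_3) = -2.512403
u_4 = 1.204565 - (-2.512403)·(1.204565 - 2.122739)/(-2.512403 - (11.203324)) = 1.372753; f(u_4) = -1.112840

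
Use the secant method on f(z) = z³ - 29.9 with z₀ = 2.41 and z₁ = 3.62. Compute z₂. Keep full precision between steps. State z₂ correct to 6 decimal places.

Secant update: z_(k+1) = z_k − f(z_k)·(z_k − z_(k-1))/(f(z_k) − f(z_(k-1))).
f(z_0) = -15.902479, f(z_1) = 17.537928
z_2 = 3.620000 - (17.537928)·(3.620000 - 2.410000)/(17.537928 - (-15.902479)) = 2.985412; f(z_2) = -3.291973

2.985412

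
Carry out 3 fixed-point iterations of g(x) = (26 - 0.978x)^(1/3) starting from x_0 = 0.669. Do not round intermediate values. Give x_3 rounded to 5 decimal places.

x_1 = g(0.669000) = 2.937435
x_2 = g(2.937435) = 2.849100
x_3 = g(2.849100) = 2.852643

2.85264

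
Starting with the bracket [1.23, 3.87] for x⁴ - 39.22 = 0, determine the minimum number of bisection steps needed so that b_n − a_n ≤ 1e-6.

22

Initial width b − a = 3.87 − 1.23 = 2.640000.
After n steps the width is (b−a)/2^n; need (b−a)/2^n ≤ 1e-6.
So n ≥ log₂(2.640000/1e-6) = log₂(2640000.0000) ≈ 21.3321.
Hence n = 22.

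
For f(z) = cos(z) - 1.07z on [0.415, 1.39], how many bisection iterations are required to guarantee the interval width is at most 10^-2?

7

Initial width b − a = 1.39 − 0.415 = 0.975000.
After n steps the width is (b−a)/2^n; need (b−a)/2^n ≤ 10^-2.
So n ≥ log₂(0.975000/10^-2) = log₂(97.5000) ≈ 6.6073.
Hence n = 7.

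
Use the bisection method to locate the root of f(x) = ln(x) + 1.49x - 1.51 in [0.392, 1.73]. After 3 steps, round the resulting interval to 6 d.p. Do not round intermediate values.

f(0.392000) = -1.862413, f(1.730000) = 1.615821 (opposite signs)
step 1: m = 1.061000, f(m) = 0.130102 > 0 → root in [0.392000, 1.061000]
step 2: m = 0.726500, f(m) = -0.747032 < 0 → root in [0.726500, 1.061000]
step 3: m = 0.893750, f(m) = -0.290642 < 0 → root in [0.893750, 1.061000]

[0.893750, 1.061000]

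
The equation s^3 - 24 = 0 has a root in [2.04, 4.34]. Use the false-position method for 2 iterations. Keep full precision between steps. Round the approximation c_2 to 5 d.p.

f(2.040000) = -15.510336, f(4.340000) = 57.746504
step 1: c = 2.526968, f(c) = -7.863866 < 0 → new bracket [2.526968, 4.340000]
step 2: c = 2.744273, f(c) = -3.332783 < 0 → new bracket [2.744273, 4.340000]

2.74427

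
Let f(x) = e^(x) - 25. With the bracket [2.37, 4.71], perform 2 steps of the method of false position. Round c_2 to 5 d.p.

f(2.370000) = -14.302608, f(4.710000) = 86.052160
step 1: c = 2.703498, f(c) = -10.068130 < 0 → new bracket [2.703498, 4.710000]
step 2: c = 2.913669, f(c) = -6.575724 < 0 → new bracket [2.913669, 4.710000]

2.91367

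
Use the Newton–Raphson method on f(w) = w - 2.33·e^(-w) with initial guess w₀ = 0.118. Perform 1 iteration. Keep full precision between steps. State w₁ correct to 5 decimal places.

f'(w) = 1 + 2.33·e^(-w)
w_0 = 0.118000: f = -1.952662, f' = 3.070662 → w_1 = 0.118000 - (-1.952662)/(3.070662) = 0.753909

0.75391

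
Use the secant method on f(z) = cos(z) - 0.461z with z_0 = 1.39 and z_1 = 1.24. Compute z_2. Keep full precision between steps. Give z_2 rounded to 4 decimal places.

f(z_0) = -0.460977, f(z_1) = -0.246844
z_2 = 1.240000 - (-0.246844)·(1.240000 - 1.390000)/(-0.246844 - (-0.460977)) = 1.067086; f(z_2) = -0.009249

1.0671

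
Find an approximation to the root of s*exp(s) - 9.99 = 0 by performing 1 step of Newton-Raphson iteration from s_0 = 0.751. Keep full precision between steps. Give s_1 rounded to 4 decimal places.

3.0144

Newton update: s ← s − f(s)/f'(s).
f'(s) = (s+1)*exp(s)
s_0 = 0.751000: f = -8.398542, f' = 3.710576 → s_1 = 0.751000 - (-8.398542)/(3.710576) = 3.014407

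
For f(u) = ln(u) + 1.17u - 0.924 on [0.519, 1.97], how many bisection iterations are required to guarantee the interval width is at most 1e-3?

Initial width b − a = 1.97 − 0.519 = 1.451000.
After n steps the width is (b−a)/2^n; need (b−a)/2^n ≤ 1e-3.
So n ≥ log₂(1.451000/1e-3) = log₂(1451.0000) ≈ 10.5028.
Hence n = 11.

11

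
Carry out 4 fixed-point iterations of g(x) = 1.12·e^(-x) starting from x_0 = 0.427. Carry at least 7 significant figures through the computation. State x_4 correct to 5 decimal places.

0.58287

x_1 = g(0.427000) = 0.730759
x_2 = g(0.730759) = 0.539328
x_3 = g(0.539328) = 0.653116
x_4 = g(0.653116) = 0.582872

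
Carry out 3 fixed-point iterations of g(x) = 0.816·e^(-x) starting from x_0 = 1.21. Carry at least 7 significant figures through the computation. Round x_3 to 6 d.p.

0.430376

x_1 = g(1.210000) = 0.243329
x_2 = g(0.243329) = 0.639755
x_3 = g(0.639755) = 0.430376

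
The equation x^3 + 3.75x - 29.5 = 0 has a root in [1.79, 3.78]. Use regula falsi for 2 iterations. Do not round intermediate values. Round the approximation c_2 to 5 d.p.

False-position update: c = (a·f(b) − b·f(a))/(f(b) − f(a)); replace the endpoint whose sign matches f(c).
f(1.790000) = -17.052161, f(3.780000) = 38.685152
step 1: c = 2.398817, f(c) = -6.700877 < 0 → new bracket [2.398817, 3.780000]
step 2: c = 2.602737, f(c) = -2.108170 < 0 → new bracket [2.602737, 3.780000]

2.60274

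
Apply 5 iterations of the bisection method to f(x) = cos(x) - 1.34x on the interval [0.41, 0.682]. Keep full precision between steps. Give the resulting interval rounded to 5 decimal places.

f(0.410000) = 0.367721, f(0.682000) = -0.137566 (opposite signs)
step 1: m = 0.546000, f(m) = 0.122968 > 0 → root in [0.546000, 0.682000]
step 2: m = 0.614000, f(m) = -0.005410 < 0 → root in [0.546000, 0.614000]
step 3: m = 0.580000, f(m) = 0.059263 > 0 → root in [0.580000, 0.614000]
step 4: m = 0.597000, f(m) = 0.027046 > 0 → root in [0.597000, 0.614000]
step 5: m = 0.605500, f(m) = 0.010848 > 0 → root in [0.605500, 0.614000]

[0.60550, 0.61400]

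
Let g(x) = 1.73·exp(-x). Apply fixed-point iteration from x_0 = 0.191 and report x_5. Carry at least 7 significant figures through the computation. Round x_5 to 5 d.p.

0.99658

x_1 = g(0.191000) = 1.429209
x_2 = g(1.429209) = 0.414332
x_3 = g(0.414332) = 1.143152
x_4 = g(1.143152) = 0.551546
x_5 = g(0.551546) = 0.996582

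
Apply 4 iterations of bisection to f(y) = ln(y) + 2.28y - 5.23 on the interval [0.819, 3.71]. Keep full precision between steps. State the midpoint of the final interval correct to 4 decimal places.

1.9935

f(0.819000) = -3.562351, f(3.710000) = 4.539832 (opposite signs)
step 1: m = 2.264500, f(m) = 0.750414 > 0 → root in [0.819000, 2.264500]
step 2: m = 1.541750, f(m) = -1.281892 < 0 → root in [1.541750, 2.264500]
step 3: m = 1.903125, f(m) = -0.247378 < 0 → root in [1.903125, 2.264500]
step 4: m = 2.083813, f(m) = 0.255292 > 0 → root in [1.903125, 2.083813]
Midpoint of [1.903125, 2.083813] = 1.993469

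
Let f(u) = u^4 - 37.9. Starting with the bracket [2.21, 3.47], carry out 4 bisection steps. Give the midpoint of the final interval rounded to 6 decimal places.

2.485625

f(2.210000) = -14.045567, f(3.470000) = 107.083273 (opposite signs)
step 1: m = 2.840000, f(m) = 27.153903 > 0 → root in [2.210000, 2.840000]
step 2: m = 2.525000, f(m) = 2.748594 > 0 → root in [2.210000, 2.525000]
step 3: m = 2.367500, f(m) = -6.483344 < 0 → root in [2.367500, 2.525000]
step 4: m = 2.446250, f(m) = -2.090080 < 0 → root in [2.446250, 2.525000]
Midpoint of [2.446250, 2.525000] = 2.485625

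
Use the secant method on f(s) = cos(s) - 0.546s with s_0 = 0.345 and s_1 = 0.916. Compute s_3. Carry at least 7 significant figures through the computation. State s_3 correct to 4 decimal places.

0.9956

f(s_0) = 0.752705, f(s_1) = 0.108862
s_2 = 0.916000 - (0.108862)·(0.916000 - 0.345000)/(0.108862 - (0.752705)) = 1.012545; f(s_2) = -0.023146
s_3 = 1.012545 - (-0.023146)·(1.012545 - 0.916000)/(-0.023146 - (0.108862)) = 0.995617; f(s_3) = 0.000378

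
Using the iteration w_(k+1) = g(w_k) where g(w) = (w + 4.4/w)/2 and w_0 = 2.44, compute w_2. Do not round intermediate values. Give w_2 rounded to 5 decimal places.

w_1 = g(2.440000) = 2.121639
w_2 = g(2.121639) = 2.097754

2.09775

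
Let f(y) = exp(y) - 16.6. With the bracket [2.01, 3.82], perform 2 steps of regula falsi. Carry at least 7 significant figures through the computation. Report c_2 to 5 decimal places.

False-position update: c = (a·f(b) − b·f(a))/(f(b) − f(a)); replace the endpoint whose sign matches f(c).
f(2.010000) = -9.136683, f(3.820000) = 29.004208
step 1: c = 2.443587, f(c) = -5.085731 < 0 → new bracket [2.443587, 3.820000]
step 2: c = 2.648928, f(c) = -2.461124 < 0 → new bracket [2.648928, 3.820000]

2.64893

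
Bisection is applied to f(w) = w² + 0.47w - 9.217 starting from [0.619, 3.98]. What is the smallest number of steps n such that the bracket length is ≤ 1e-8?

29

Initial width b − a = 3.98 − 0.619 = 3.361000.
After n steps the width is (b−a)/2^n; need (b−a)/2^n ≤ 1e-8.
So n ≥ log₂(3.361000/1e-8) = log₂(336100000.0000) ≈ 28.3243.
Hence n = 29.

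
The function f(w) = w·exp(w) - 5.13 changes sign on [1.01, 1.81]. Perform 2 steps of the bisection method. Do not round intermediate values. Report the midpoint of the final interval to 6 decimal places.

1.310000

f(1.010000) = -2.356943, f(1.810000) = 5.929910 (opposite signs)
step 1: m = 1.410000, f(m) = 0.645297 > 0 → root in [1.010000, 1.410000]
step 2: m = 1.210000, f(m) = -1.072284 < 0 → root in [1.210000, 1.410000]
Midpoint of [1.210000, 1.410000] = 1.310000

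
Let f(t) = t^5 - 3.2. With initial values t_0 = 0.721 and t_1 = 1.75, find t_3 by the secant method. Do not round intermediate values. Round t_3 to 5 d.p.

1.04819

f(t_0) = -3.005161, f(t_1) = 13.213086
t_2 = 1.750000 - (13.213086)·(1.750000 - 0.721000)/(13.213086 - (-3.005161)) = 0.911669; f(t_2) = -2.570226
t_3 = 0.911669 - (-2.570226)·(0.911669 - 1.750000)/(-2.570226 - (13.213086)) = 1.048186; f(t_3) = -1.934703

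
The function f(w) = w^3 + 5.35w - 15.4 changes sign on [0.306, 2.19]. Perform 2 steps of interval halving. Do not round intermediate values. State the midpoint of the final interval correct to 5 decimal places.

1.95450

f(0.306000) = -13.734247, f(2.190000) = 6.819959 (opposite signs)
step 1: m = 1.248000, f(m) = -6.779435 < 0 → root in [1.248000, 2.190000]
step 2: m = 1.719000, f(m) = -1.123772 < 0 → root in [1.719000, 2.190000]
Midpoint of [1.719000, 2.190000] = 1.954500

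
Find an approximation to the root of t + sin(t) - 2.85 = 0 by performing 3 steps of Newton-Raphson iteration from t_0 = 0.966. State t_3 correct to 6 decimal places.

1.904582

Newton update: t ← t − f(t)/f'(t).
f'(t) = 1 + cos(t)
t_0 = 0.966000: f = -1.061382, f' = 1.568595 → t_1 = 0.966000 - (-1.061382)/(1.568595) = 1.642645
t_1 = 1.642645: f = -0.209935, f' = 0.928213 → t_2 = 1.642645 - (-0.209935)/(0.928213) = 1.868816
t_2 = 1.868816: f = -0.025264, f' = 0.706372 → t_3 = 1.868816 - (-0.025264)/(0.706372) = 1.904582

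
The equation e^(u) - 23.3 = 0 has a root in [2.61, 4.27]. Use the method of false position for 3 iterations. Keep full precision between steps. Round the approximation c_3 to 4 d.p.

f(2.610000) = -9.700949, f(4.270000) = 48.221636
step 1: c = 2.888019, f(c) = -5.342301 < 0 → new bracket [2.888019, 4.270000]
step 2: c = 3.025853, f(c) = -2.688412 < 0 → new bracket [3.025853, 4.270000]
step 3: c = 3.091553, f(c) = -1.288760 < 0 → new bracket [3.091553, 4.270000]

3.0916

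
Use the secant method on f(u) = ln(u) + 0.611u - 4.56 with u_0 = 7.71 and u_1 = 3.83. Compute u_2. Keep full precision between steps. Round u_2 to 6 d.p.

4.938277

Secant update: u_(k+1) = u_k − f(u_k)·(u_k − u_(k-1))/(f(u_k) − f(u_(k-1))).
f(u_0) = 2.193328, f(u_1) = -0.877005
u_2 = 3.830000 - (-0.877005)·(3.830000 - 7.710000)/(-0.877005 - (2.193328)) = 4.938277; f(u_2) = 0.054304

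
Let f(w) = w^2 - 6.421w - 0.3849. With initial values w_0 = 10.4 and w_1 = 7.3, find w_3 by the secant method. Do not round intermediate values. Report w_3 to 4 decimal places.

f(w_0) = 40.996700, f(w_1) = 6.031800
w_2 = 7.300000 - (6.031800)·(7.300000 - 10.400000)/(6.031800 - (40.996700)) = 6.765219; f(w_2) = 1.943814
w_3 = 6.765219 - (1.943814)·(6.765219 - 7.300000)/(1.943814 - (6.031800)) = 6.510933; f(w_3) = 0.200648

6.5109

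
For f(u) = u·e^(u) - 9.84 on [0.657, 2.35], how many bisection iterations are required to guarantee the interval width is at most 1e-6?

21

Initial width b − a = 2.35 − 0.657 = 1.693000.
After n steps the width is (b−a)/2^n; need (b−a)/2^n ≤ 1e-6.
So n ≥ log₂(1.693000/1e-6) = log₂(1693000.0000) ≈ 20.6912.
Hence n = 21.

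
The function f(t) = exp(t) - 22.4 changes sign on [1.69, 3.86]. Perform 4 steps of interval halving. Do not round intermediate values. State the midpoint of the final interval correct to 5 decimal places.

3.11406

f(1.690000) = -16.980519, f(3.860000) = 25.065351 (opposite signs)
step 1: m = 2.775000, f(m) = -6.361373 < 0 → root in [2.775000, 3.860000]
step 2: m = 3.317500, f(m) = 5.191286 > 0 → root in [2.775000, 3.317500]
step 3: m = 3.046250, f(m) = -1.363690 < 0 → root in [3.046250, 3.317500]
step 4: m = 3.181875, f(m) = 1.691884 > 0 → root in [3.046250, 3.181875]
Midpoint of [3.046250, 3.181875] = 3.114062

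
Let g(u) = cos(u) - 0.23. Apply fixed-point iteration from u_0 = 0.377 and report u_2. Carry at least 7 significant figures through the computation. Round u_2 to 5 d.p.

0.53499

u_1 = g(0.377000) = 0.699773
u_2 = g(0.699773) = 0.534988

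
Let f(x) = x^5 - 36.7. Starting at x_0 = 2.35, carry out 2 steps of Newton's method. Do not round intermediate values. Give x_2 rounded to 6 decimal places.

Newton update: x ← x − f(x)/f'(x).
f'(x) = 5x^4
x_0 = 2.350000: f = 34.970315, f' = 152.490031 → x_1 = 2.350000 - (34.970315)/(152.490031) = 2.120671
x_1 = 2.120671: f = 6.191079, f' = 101.126175 → x_2 = 2.120671 - (6.191079)/(101.126175) = 2.059450

2.059450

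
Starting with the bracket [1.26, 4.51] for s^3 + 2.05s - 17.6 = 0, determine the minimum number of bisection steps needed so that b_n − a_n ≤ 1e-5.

19

Initial width b − a = 4.51 − 1.26 = 3.250000.
After n steps the width is (b−a)/2^n; need (b−a)/2^n ≤ 1e-5.
So n ≥ log₂(3.250000/1e-5) = log₂(325000.0000) ≈ 18.3101.
Hence n = 19.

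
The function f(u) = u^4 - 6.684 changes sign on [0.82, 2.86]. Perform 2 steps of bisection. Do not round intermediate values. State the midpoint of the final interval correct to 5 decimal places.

f(0.820000) = -6.231878, f(2.860000) = 60.221856 (opposite signs)
step 1: m = 1.840000, f(m) = 4.778287 > 0 → root in [0.820000, 1.840000]
step 2: m = 1.330000, f(m) = -3.554993 < 0 → root in [1.330000, 1.840000]
Midpoint of [1.330000, 1.840000] = 1.585000

1.58500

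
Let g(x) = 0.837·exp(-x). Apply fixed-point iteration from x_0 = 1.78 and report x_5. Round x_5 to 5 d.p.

0.47884

x_1 = g(1.780000) = 0.141150
x_2 = g(0.141150) = 0.726816
x_3 = g(0.726816) = 0.404644
x_4 = g(0.404644) = 0.558458
x_5 = g(0.558458) = 0.478840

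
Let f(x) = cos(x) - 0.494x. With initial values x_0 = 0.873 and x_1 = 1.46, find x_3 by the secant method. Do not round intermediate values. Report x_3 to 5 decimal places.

f(x_0) = 0.211269, f(x_1) = -0.610670
x_2 = 1.460000 - (-0.610670)·(1.460000 - 0.873000)/(-0.610670 - (0.211269)) = 1.023881; f(x_2) = 0.014258
x_3 = 1.023881 - (0.014258)·(1.023881 - 1.460000)/(0.014258 - (-0.610670)) = 1.033831; f(x_3) = 0.000818

1.03383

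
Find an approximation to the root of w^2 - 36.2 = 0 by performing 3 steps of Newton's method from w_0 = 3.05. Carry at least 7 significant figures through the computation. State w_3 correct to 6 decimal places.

6.018225

f'(w) = 2w
w_0 = 3.050000: f = -26.897500, f' = 6.100000 → w_1 = 3.050000 - (-26.897500)/(6.100000) = 7.459426
w_1 = 7.459426: f = 19.443040, f' = 14.918852 → w_2 = 7.459426 - (19.443040)/(14.918852) = 6.156173
w_2 = 6.156173: f = 1.698468, f' = 12.312346 → w_3 = 6.156173 - (1.698468)/(12.312346) = 6.018225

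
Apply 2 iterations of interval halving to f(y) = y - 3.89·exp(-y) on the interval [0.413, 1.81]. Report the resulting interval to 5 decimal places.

f(0.413000) = -2.160866, f(1.810000) = 1.173385 (opposite signs)
step 1: m = 1.111500, f(m) = -0.168563 < 0 → root in [1.111500, 1.810000]
step 2: m = 1.460750, f(m) = 0.558028 > 0 → root in [1.111500, 1.460750]

[1.11150, 1.46075]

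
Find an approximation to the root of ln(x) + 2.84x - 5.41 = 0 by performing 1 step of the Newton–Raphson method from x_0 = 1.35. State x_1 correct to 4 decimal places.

1.7063

f'(x) = 1/x + 2.84
x_0 = 1.350000: f = -1.275895, f' = 3.580741 → x_1 = 1.350000 - (-1.275895)/(3.580741) = 1.706322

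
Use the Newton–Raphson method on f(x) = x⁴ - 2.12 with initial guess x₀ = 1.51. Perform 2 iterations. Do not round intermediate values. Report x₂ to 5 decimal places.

1.21378

f'(x) = 4x³
x_0 = 1.510000: f = 3.078856, f' = 13.771804 → x_1 = 1.510000 - (3.078856)/(13.771804) = 1.286438
x_1 = 1.286438: f = 0.618767, f' = 8.515816 → x_2 = 1.286438 - (0.618767)/(8.515816) = 1.213777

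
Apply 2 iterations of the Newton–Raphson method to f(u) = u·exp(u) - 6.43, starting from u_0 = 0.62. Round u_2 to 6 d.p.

f'(u) = (u + 1)·exp(u)
u_0 = 0.620000: f = -5.277465, f' = 3.011463 → u_1 = 0.620000 - (-5.277465)/(3.011463) = 2.372458
u_1 = 2.372458: f = 19.011590, f' = 36.165314 → u_2 = 2.372458 - (19.011590)/(36.165314) = 1.846773

1.846773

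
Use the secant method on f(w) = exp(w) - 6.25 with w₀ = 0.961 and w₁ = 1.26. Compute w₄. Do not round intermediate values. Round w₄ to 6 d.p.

f(w_0) = -3.635691, f(w_1) = -2.724579
w_2 = 1.260000 - (-2.724579)·(1.260000 - 0.961000)/(-2.724579 - (-3.635691)) = 2.154126; f(w_2) = 2.370353
w_3 = 2.154126 - (2.370353)·(2.154126 - 1.260000)/(2.370353 - (-2.724579)) = 1.738145; f(w_3) = -0.563215
w_4 = 1.738145 - (-0.563215)·(1.738145 - 2.154126)/(-0.563215 - (2.370353)) = 1.818009; f(w_4) = -0.090417

1.818009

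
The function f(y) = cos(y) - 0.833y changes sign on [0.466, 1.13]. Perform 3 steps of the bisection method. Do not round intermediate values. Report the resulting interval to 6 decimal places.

f(0.466000) = 0.505195, f(1.130000) = -0.514630 (opposite signs)
step 1: m = 0.798000, f(m) = 0.033406 > 0 → root in [0.798000, 1.130000]
step 2: m = 0.964000, f(m) = -0.232773 < 0 → root in [0.798000, 0.964000]
step 3: m = 0.881000, f(m) = -0.097493 < 0 → root in [0.798000, 0.881000]

[0.798000, 0.881000]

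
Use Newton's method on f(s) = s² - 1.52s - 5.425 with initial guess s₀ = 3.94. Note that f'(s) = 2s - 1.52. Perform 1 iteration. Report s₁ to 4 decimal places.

s_0 = 3.940000: f = 4.109800, f' = 6.360000 → s_1 = 3.940000 - (4.109800)/(6.360000) = 3.293805

3.2938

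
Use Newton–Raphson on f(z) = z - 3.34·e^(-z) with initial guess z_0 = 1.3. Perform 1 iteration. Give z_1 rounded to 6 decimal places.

1.095973

Newton update: z ← z − f(z)/f'(z).
f'(z) = 1 + 3.34·e^(-z)
z_0 = 1.300000: f = 0.389744, f' = 1.910256 → z_1 = 1.300000 - (0.389744)/(1.910256) = 1.095973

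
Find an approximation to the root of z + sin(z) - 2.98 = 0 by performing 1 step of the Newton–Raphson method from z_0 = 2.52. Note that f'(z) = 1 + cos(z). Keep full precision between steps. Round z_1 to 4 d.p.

z_0 = 2.520000: f = 0.122331, f' = 0.187048 → z_1 = 2.520000 - (0.122331)/(0.187048) = 1.865993

1.8660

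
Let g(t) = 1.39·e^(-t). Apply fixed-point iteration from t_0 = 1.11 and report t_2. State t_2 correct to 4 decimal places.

0.8792

t_1 = g(1.110000) = 0.458087
t_2 = g(0.458087) = 0.879165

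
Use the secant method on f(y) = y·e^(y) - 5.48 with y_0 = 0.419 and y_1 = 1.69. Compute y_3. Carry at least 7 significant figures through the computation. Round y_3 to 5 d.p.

f(y_0) = -4.842935, f(y_1) = 3.678922
y_2 = 1.690000 - (3.678922)·(1.690000 - 0.419000)/(3.678922 - (-4.842935)) = 1.141304; f(y_2) = -1.906751
y_3 = 1.141304 - (-1.906751)·(1.141304 - 1.690000)/(-1.906751 - (3.678922)) = 1.328609; f(y_3) = -0.463452

1.32861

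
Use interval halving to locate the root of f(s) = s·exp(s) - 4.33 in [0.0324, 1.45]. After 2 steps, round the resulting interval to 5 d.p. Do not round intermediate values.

[1.09560, 1.45000]

f(0.032400) = -4.296533, f(1.450000) = 1.851516 (opposite signs)
step 1: m = 0.741200, f(m) = -2.774627 < 0 → root in [0.741200, 1.450000]
step 2: m = 1.095600, f(m) = -1.053086 < 0 → root in [1.095600, 1.450000]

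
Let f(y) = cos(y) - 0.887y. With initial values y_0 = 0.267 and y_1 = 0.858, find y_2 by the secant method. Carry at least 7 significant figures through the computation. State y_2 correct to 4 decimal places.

0.7822

Secant update: y_(k+1) = y_k − f(y_k)·(y_k − y_(k-1))/(f(y_k) − f(y_(k-1))).
f(y_0) = 0.727738, f(y_1) = -0.107094
y_2 = 0.858000 - (-0.107094)·(0.858000 - 0.267000)/(-0.107094 - (0.727738)) = 0.782185; f(y_2) = 0.015577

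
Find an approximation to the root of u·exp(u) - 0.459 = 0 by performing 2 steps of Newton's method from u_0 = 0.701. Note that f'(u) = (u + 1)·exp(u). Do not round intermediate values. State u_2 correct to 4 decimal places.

u_0 = 0.701000: f = 0.954053, f' = 3.428820 → u_1 = 0.701000 - (0.954053)/(3.428820) = 0.422755
u_1 = 0.422755: f = 0.186191, f' = 2.171351 → u_2 = 0.422755 - (0.186191)/(2.171351) = 0.337006

0.3370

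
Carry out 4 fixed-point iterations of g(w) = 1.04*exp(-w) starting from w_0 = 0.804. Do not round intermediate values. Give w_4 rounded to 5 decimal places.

0.60526

w_1 = g(0.804000) = 0.465437
w_2 = g(0.465437) = 0.652975
w_3 = g(0.652975) = 0.541315
w_4 = g(0.541315) = 0.605262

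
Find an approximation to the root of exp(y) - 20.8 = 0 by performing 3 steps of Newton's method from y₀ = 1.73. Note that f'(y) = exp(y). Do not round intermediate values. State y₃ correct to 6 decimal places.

3.199183

y_0 = 1.730000: f = -15.159346, f' = 5.640654 → y_1 = 1.730000 - (-15.159346)/(5.640654) = 4.417516
y_1 = 4.417516: f = 62.090108, f' = 82.890108 → y_2 = 4.417516 - (62.090108)/(82.890108) = 3.668450
y_2 = 3.668450: f = 18.391127, f' = 39.191127 → y_3 = 3.668450 - (18.391127)/(39.191127) = 3.199183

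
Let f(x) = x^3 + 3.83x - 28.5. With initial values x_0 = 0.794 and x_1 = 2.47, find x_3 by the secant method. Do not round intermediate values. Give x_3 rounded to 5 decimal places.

Secant update: x_(k+1) = x_k − f(x_k)·(x_k − x_(k-1))/(f(x_k) − f(x_(k-1))).
f(x_0) = -24.958414, f(x_1) = -3.970677
x_2 = 2.470000 - (-3.970677)·(2.470000 - 0.794000)/(-3.970677 - (-24.958414)) = 2.787083; f(x_2) = 3.824120
x_3 = 2.787083 - (3.824120)·(2.787083 - 2.470000)/(3.824120 - (-3.970677)) = 2.631522; f(x_3) = -0.198213

2.63152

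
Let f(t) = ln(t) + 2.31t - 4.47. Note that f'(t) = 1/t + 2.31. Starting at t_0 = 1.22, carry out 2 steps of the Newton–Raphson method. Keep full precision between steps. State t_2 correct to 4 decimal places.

t_0 = 1.220000: f = -1.452949, f' = 3.129672 → t_1 = 1.220000 - (-1.452949)/(3.129672) = 1.684250
t_1 = 1.684250: f = -0.058063, f' = 2.903736 → t_2 = 1.684250 - (-0.058063)/(2.903736) = 1.704246

1.7042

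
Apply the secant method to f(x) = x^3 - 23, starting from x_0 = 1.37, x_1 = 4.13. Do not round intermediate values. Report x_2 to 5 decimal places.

f(x_0) = -20.428647, f(x_1) = 47.444997
x_2 = 4.130000 - (47.444997)·(4.130000 - 1.370000)/(47.444997 - (-20.428647)) = 2.200706; f(x_2) = -12.341741

2.20071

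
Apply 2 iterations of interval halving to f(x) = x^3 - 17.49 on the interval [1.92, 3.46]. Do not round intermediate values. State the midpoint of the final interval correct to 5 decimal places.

f(1.920000) = -10.412112, f(3.460000) = 23.931736 (opposite signs)
step 1: m = 2.690000, f(m) = 1.975109 > 0 → root in [1.920000, 2.690000]
step 2: m = 2.305000, f(m) = -5.243477 < 0 → root in [2.305000, 2.690000]
Midpoint of [2.305000, 2.690000] = 2.497500

2.49750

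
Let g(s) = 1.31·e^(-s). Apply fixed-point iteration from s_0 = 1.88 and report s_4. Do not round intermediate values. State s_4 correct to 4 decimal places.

s_1 = g(1.880000) = 0.199893
s_2 = g(0.199893) = 1.072652
s_3 = g(1.072652) = 0.448151
s_4 = g(0.448151) = 0.836839

0.8368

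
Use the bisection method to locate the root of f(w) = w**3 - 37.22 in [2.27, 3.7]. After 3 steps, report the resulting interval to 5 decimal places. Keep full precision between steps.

[3.16375, 3.34250]

f(2.270000) = -25.522917, f(3.700000) = 13.433000 (opposite signs)
step 1: m = 2.985000, f(m) = -10.622978 < 0 → root in [2.985000, 3.700000]
step 2: m = 3.342500, f(m) = 0.123434 > 0 → root in [2.985000, 3.342500]
step 3: m = 3.163750, f(m) = -5.553033 < 0 → root in [3.163750, 3.342500]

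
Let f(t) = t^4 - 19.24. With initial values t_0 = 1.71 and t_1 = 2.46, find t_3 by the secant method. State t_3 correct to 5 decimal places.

2.07121

Secant update: t_(k+1) = t_k − f(t_k)·(t_k − t_(k-1))/(f(t_k) − f(t_(k-1))).
f(t_0) = -10.689639, f(t_1) = 17.381863
t_2 = 2.460000 - (17.381863)·(2.460000 - 1.710000)/(17.381863 - (-10.689639)) = 1.995600; f(t_2) = -3.380326
t_3 = 1.995600 - (-3.380326)·(1.995600 - 2.460000)/(-3.380326 - (17.381863)) = 2.071210; f(t_3) = -0.836665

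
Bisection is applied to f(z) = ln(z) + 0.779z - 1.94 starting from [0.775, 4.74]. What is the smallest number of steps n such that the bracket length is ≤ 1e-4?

Initial width b − a = 4.74 − 0.775 = 3.965000.
After n steps the width is (b−a)/2^n; need (b−a)/2^n ≤ 1e-4.
So n ≥ log₂(3.965000/1e-4) = log₂(39650.0000) ≈ 15.2750.
Hence n = 16.

16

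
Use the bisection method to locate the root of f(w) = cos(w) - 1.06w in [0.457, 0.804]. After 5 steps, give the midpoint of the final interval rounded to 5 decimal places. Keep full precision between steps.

0.71183

f(0.457000) = 0.412960, f(0.804000) = -0.158408 (opposite signs)
step 1: m = 0.630500, f(m) = 0.139403 > 0 → root in [0.630500, 0.804000]
step 2: m = 0.717250, f(m) = -0.006669 < 0 → root in [0.630500, 0.717250]
step 3: m = 0.673875, f(m) = 0.067102 > 0 → root in [0.673875, 0.717250]
step 4: m = 0.695563, f(m) = 0.030397 > 0 → root in [0.695563, 0.717250]
step 5: m = 0.706406, f(m) = 0.011909 > 0 → root in [0.706406, 0.717250]
Midpoint of [0.706406, 0.717250] = 0.711828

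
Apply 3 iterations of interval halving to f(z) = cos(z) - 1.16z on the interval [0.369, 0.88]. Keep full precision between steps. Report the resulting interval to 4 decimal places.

[0.6245, 0.6884]

f(0.369000) = 0.504648, f(0.880000) = -0.383649 (opposite signs)
step 1: m = 0.624500, f(m) = 0.086836 > 0 → root in [0.624500, 0.880000]
step 2: m = 0.752250, f(m) = -0.142457 < 0 → root in [0.624500, 0.752250]
step 3: m = 0.688375, f(m) = -0.026236 < 0 → root in [0.624500, 0.688375]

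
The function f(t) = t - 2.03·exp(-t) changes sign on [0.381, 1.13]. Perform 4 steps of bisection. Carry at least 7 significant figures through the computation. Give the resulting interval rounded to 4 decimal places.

f(0.381000) = -1.005851, f(1.130000) = 0.474242 (opposite signs)
step 1: m = 0.755500, f(m) = -0.198145 < 0 → root in [0.755500, 1.130000]
step 2: m = 0.942750, f(m) = 0.151953 > 0 → root in [0.755500, 0.942750]
step 3: m = 0.849125, f(m) = -0.019287 < 0 → root in [0.849125, 0.942750]
step 4: m = 0.895937, f(m) = 0.067241 > 0 → root in [0.849125, 0.895937]

[0.8491, 0.8959]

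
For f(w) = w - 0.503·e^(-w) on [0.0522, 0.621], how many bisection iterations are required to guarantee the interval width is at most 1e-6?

Initial width b − a = 0.621 − 0.0522 = 0.568800.
After n steps the width is (b−a)/2^n; need (b−a)/2^n ≤ 1e-6.
So n ≥ log₂(0.568800/1e-6) = log₂(568800.0000) ≈ 19.1176.
Hence n = 20.

20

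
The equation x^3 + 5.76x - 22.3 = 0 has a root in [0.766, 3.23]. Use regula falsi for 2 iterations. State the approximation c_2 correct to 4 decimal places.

1.9997

False-position update: c = (a·f(b) − b·f(a))/(f(b) − f(a)); replace the endpoint whose sign matches f(c).
f(0.766000) = -17.438385, f(3.230000) = 30.003067
step 1: c = 1.671710, f(c) = -7.999171 < 0 → new bracket [1.671710, 3.230000]
step 2: c = 1.999717, f(c) = -2.785018 < 0 → new bracket [1.999717, 3.230000]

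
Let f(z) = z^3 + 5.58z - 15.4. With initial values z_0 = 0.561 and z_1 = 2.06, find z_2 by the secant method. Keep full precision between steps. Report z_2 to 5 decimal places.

1.63175

f(z_0) = -12.093062, f(z_1) = 4.836616
z_2 = 2.060000 - (4.836616)·(2.060000 - 0.561000)/(4.836616 - (-12.093062)) = 1.631753; f(z_2) = -1.950087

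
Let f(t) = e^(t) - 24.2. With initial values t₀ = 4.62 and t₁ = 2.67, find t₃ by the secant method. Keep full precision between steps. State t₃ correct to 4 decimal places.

3.2747

f(t_0) = 77.294032, f(t_1) = -9.760031
t_2 = 2.670000 - (-9.760031)·(2.670000 - 4.620000)/(-9.760031 - (77.294032)) = 2.888623; f(t_2) = -6.231442
t_3 = 2.888623 - (-6.231442)·(2.888623 - 2.670000)/(-6.231442 - (-9.760031)) = 3.274710; f(t_3) = 2.235548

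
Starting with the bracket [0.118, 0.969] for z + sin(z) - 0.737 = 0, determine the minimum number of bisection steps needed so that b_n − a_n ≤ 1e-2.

7

Initial width b − a = 0.969 − 0.118 = 0.851000.
After n steps the width is (b−a)/2^n; need (b−a)/2^n ≤ 1e-2.
So n ≥ log₂(0.851000/1e-2) = log₂(85.1000) ≈ 6.4111.
Hence n = 7.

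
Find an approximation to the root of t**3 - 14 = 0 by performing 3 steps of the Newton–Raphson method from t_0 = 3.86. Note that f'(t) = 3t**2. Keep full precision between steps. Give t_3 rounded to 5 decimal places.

2.41234

t_0 = 3.860000: f = 43.512456, f' = 44.698800 → t_1 = 3.860000 - (43.512456)/(44.698800) = 2.886541
t_1 = 2.886541: f = 10.050999, f' = 24.996354 → t_2 = 2.886541 - (10.050999)/(24.996354) = 2.484442
t_2 = 2.484442: f = 1.335104, f' = 18.517360 → t_3 = 2.484442 - (1.335104)/(18.517360) = 2.412342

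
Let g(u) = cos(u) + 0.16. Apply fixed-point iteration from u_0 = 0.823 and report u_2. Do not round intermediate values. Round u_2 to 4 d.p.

0.8274

u_1 = g(0.823000) = 0.840025
u_2 = g(0.840025) = 0.827444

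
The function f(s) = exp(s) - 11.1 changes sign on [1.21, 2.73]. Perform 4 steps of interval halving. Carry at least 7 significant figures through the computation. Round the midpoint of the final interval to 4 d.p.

2.3975

f(1.210000) = -7.746515, f(2.730000) = 4.232887 (opposite signs)
step 1: m = 1.970000, f(m) = -3.929324 < 0 → root in [1.970000, 2.730000]
step 2: m = 2.350000, f(m) = -0.614430 < 0 → root in [2.350000, 2.730000]
step 3: m = 2.540000, f(m) = 1.579671 > 0 → root in [2.350000, 2.540000]
step 4: m = 2.445000, f(m) = 0.430550 > 0 → root in [2.350000, 2.445000]
Midpoint of [2.350000, 2.445000] = 2.397500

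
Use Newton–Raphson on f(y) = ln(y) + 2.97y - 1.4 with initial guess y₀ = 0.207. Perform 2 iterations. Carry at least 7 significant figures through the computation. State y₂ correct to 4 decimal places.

f'(y) = 1/y + 2.97
y_0 = 0.207000: f = -2.360246, f' = 7.800918 → y_1 = 0.207000 - (-2.360246)/(7.800918) = 0.509560
y_1 = 0.509560: f = -0.560814, f' = 4.932477 → y_2 = 0.509560 - (-0.560814)/(4.932477) = 0.623258

0.6233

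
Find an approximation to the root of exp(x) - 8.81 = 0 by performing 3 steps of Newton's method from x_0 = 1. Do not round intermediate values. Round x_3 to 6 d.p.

2.249475

Newton update: x ← x − f(x)/f'(x).
f'(x) = exp(x)
x_0 = 1.000000: f = -6.091718, f' = 2.718282 → x_1 = 1.000000 - (-6.091718)/(2.718282) = 3.241018
x_1 = 3.241018: f = 16.749725, f' = 25.559725 → x_2 = 3.241018 - (16.749725)/(25.559725) = 2.585701
x_2 = 2.585701: f = 4.462587, f' = 13.272587 → x_3 = 2.585701 - (4.462587)/(13.272587) = 2.249475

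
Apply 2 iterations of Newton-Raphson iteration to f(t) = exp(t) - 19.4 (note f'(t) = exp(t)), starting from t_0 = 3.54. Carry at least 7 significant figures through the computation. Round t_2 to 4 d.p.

2.9743

t_0 = 3.540000: f = 15.066919, f' = 34.466919 → t_1 = 3.540000 - (15.066919)/(34.466919) = 3.102859
t_1 = 3.102859: f = 2.861496, f' = 22.261496 → t_2 = 3.102859 - (2.861496)/(22.261496) = 2.974318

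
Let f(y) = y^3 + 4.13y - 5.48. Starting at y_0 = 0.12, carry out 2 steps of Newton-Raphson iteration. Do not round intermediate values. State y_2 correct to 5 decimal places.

1.07601

Newton update: y ← y − f(y)/f'(y).
f'(y) = 3y^2 + 4.13
y_0 = 0.120000: f = -4.982672, f' = 4.173200 → y_1 = 0.120000 - (-4.982672)/(4.173200) = 1.313969
y_1 = 1.313969: f = 2.215280, f' = 9.309545 → y_2 = 1.313969 - (2.215280)/(9.309545) = 1.076011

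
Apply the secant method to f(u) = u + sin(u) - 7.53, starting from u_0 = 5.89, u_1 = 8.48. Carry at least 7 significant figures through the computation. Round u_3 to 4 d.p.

f(u_0) = -2.023133, f(u_1) = 1.760367
u_2 = 8.480000 - (1.760367)·(8.480000 - 5.890000)/(1.760367 - (-2.023133)) = 7.274938; f(u_2) = 0.581925
u_3 = 7.274938 - (0.581925)·(7.274938 - 8.480000)/(0.581925 - (1.760367)) = 6.679868; f(u_3) = -0.463770

6.6799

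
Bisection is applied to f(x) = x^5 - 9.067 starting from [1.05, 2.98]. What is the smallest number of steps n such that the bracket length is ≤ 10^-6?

21

Initial width b − a = 2.98 − 1.05 = 1.930000.
After n steps the width is (b−a)/2^n; need (b−a)/2^n ≤ 10^-6.
So n ≥ log₂(1.930000/10^-6) = log₂(1930000.0000) ≈ 20.8802.
Hence n = 21.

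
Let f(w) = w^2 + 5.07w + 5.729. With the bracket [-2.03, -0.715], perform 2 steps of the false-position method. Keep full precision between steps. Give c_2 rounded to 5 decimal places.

False-position update: c = (a·f(b) − b·f(a))/(f(b) − f(a)); replace the endpoint whose sign matches f(c).
f(-2.030000) = -0.442200, f(-0.715000) = 2.615175
step 1: c = -1.839806, f(c) = -0.213931 < 0 → new bracket [-1.839806, -0.715000]
step 2: c = -1.754751, f(c) = -0.088436 < 0 → new bracket [-1.754751, -0.715000]

-1.75475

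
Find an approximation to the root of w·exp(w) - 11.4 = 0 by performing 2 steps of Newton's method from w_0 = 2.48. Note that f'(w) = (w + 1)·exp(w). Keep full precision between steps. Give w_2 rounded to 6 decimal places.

1.856968

w_0 = 2.480000: f = 18.214336, f' = 41.555600 → w_1 = 2.480000 - (18.214336)/(41.555600) = 2.041688
w_1 = 2.041688: f = 4.328342, f' = 23.431940 → w_2 = 2.041688 - (4.328342)/(23.431940) = 1.856968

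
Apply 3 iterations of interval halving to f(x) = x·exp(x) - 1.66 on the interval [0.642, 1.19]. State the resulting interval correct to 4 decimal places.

f(0.642000) = -0.440022, f(1.190000) = 2.251627 (opposite signs)
step 1: m = 0.916000, f(m) = 0.629334 > 0 → root in [0.642000, 0.916000]
step 2: m = 0.779000, f(m) = 0.037668 > 0 → root in [0.642000, 0.779000]
step 3: m = 0.710500, f(m) = -0.214126 < 0 → root in [0.710500, 0.779000]

[0.7105, 0.7790]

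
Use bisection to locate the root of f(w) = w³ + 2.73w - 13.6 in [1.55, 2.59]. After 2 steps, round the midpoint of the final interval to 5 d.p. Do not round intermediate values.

f(1.550000) = -5.644625, f(2.590000) = 10.844679 (opposite signs)
step 1: m = 2.070000, f(m) = 0.920843 > 0 → root in [1.550000, 2.070000]
step 2: m = 1.810000, f(m) = -2.728959 < 0 → root in [1.810000, 2.070000]
Midpoint of [1.810000, 2.070000] = 1.940000

1.94000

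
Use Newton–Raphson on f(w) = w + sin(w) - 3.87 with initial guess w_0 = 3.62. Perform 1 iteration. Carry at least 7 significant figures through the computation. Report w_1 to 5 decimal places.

9.94726

f'(w) = 1 + cos(w)
w_0 = 3.620000: f = -0.710366, f' = 0.112271 → w_1 = 3.620000 - (-0.710366)/(0.112271) = 9.947257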